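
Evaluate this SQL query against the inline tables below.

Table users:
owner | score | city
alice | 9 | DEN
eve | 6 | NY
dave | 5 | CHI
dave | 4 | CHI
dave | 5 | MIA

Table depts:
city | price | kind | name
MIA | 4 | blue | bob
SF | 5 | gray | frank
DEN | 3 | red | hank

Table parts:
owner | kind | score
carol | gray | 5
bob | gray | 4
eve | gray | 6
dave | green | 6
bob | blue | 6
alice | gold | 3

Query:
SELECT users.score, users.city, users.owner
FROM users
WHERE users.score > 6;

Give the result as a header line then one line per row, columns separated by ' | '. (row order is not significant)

After WHERE (1 rows):
users.owner | users.score | users.city
alice | 9 | DEN
After SELECT (1 rows):
users.score | users.city | users.owner
9 | DEN | alice

== RESULT ==
users.score | users.city | users.owner
9 | DEN | alice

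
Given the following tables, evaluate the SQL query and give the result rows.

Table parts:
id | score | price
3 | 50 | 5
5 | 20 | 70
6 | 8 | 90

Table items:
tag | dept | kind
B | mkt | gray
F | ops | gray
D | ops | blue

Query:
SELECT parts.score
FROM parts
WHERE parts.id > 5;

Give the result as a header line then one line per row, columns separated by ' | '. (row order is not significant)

After WHERE (1 rows):
parts.id | parts.score | parts.price
6 | 8 | 90
After SELECT (1 rows):
parts.score
8

== RESULT ==
parts.score
8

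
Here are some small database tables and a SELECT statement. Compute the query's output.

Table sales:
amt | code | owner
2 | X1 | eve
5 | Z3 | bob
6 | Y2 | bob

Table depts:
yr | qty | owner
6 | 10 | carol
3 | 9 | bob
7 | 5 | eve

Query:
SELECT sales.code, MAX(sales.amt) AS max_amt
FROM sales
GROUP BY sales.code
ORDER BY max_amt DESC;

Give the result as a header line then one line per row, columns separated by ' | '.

== RESULT ==
sales.code | max_amt
Y2 | 6
Z3 | 5
X1 | 2

Derivation:
After GROUP BY (3 rows):
sales.code | max_amt
X1 | 2
Z3 | 5
Y2 | 6
After ORDER BY (3 rows):
sales.code | max_amt
Y2 | 6
Z3 | 5
X1 | 2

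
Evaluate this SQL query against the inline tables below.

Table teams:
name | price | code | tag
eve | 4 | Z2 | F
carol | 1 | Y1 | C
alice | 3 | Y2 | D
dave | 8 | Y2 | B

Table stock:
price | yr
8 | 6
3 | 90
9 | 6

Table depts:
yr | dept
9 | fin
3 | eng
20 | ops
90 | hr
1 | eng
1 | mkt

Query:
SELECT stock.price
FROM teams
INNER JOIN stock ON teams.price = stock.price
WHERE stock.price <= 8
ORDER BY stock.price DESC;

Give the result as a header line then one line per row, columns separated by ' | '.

After JOIN stock (2 rows):
teams.name | teams.price | teams.code | teams.tag | stock.price | stock.yr
alice | 3 | Y2 | D | 3 | 90
dave | 8 | Y2 | B | 8 | 6
After WHERE (2 rows):
teams.name | teams.price | teams.code | teams.tag | stock.price | stock.yr
alice | 3 | Y2 | D | 3 | 90
dave | 8 | Y2 | B | 8 | 6
After SELECT (2 rows):
stock.price
3
8
After ORDER BY (2 rows):
stock.price
8
3

== RESULT ==
stock.price
8
3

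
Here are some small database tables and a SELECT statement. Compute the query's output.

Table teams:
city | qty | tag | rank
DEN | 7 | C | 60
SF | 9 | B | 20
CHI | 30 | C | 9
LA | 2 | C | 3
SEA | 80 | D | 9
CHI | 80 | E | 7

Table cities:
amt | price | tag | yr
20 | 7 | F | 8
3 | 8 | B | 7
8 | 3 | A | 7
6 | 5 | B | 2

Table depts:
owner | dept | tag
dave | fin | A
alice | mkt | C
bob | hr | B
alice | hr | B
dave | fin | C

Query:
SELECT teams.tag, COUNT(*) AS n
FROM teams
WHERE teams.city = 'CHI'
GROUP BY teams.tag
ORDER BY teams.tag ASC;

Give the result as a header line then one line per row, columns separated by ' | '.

After WHERE (2 rows):
teams.city | teams.qty | teams.tag | teams.rank
CHI | 30 | C | 9
CHI | 80 | E | 7
After GROUP BY (2 rows):
teams.tag | n
C | 1
E | 1
After ORDER BY (2 rows):
teams.tag | n
C | 1
E | 1

== RESULT ==
teams.tag | n
C | 1
E | 1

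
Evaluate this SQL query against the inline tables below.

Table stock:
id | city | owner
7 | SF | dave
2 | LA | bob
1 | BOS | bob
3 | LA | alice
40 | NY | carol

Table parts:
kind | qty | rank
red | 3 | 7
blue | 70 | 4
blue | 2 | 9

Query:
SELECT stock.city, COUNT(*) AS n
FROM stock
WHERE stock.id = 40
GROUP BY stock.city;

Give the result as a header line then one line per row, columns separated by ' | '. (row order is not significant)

After WHERE (1 rows):
stock.id | stock.city | stock.owner
40 | NY | carol
After GROUP BY (1 rows):
stock.city | n
NY | 1

== RESULT ==
stock.city | n
NY | 1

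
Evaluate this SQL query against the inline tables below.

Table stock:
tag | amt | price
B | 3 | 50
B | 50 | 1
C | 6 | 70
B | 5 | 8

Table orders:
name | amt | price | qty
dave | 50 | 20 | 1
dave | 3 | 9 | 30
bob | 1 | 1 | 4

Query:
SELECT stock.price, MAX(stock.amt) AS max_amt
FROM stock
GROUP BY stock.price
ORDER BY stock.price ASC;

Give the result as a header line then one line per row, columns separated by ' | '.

== RESULT ==
stock.price | max_amt
1 | 50
8 | 5
50 | 3
70 | 6

Derivation:
After GROUP BY (4 rows):
stock.price | max_amt
50 | 3
1 | 50
70 | 6
8 | 5
After ORDER BY (4 rows):
stock.price | max_amt
1 | 50
8 | 5
50 | 3
70 | 6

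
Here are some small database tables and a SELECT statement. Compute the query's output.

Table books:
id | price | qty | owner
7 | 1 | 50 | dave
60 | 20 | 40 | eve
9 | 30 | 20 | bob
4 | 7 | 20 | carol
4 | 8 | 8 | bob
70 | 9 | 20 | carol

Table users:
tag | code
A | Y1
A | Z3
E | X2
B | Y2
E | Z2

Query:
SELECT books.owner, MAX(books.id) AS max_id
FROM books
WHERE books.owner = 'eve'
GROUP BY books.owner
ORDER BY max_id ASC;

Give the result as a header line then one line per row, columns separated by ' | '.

After WHERE (1 rows):
books.id | books.price | books.qty | books.owner
60 | 20 | 40 | eve
After GROUP BY (1 rows):
books.owner | max_id
eve | 60
After ORDER BY (1 rows):
books.owner | max_id
eve | 60

== RESULT ==
books.owner | max_id
eve | 60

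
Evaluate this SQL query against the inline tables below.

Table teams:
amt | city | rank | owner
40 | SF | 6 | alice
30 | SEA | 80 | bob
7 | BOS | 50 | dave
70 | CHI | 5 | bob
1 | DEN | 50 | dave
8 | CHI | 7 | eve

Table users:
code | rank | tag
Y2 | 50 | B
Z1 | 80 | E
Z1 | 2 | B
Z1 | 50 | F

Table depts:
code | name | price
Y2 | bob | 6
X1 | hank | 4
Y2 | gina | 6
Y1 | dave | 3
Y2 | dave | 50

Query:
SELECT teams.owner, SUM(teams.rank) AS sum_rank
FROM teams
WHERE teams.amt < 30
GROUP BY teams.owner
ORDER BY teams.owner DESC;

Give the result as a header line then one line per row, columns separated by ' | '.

After WHERE (3 rows):
teams.amt | teams.city | teams.rank | teams.owner
7 | BOS | 50 | dave
1 | DEN | 50 | dave
8 | CHI | 7 | eve
After GROUP BY (2 rows):
teams.owner | sum_rank
dave | 100
eve | 7
After ORDER BY (2 rows):
teams.owner | sum_rank
eve | 7
dave | 100

== RESULT ==
teams.owner | sum_rank
eve | 7
dave | 100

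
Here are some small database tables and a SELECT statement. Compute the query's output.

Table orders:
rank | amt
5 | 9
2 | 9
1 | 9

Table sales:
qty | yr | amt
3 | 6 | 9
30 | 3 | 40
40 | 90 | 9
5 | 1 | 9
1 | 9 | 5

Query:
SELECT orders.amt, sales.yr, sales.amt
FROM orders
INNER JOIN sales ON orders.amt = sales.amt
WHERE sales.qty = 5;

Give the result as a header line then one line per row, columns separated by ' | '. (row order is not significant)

== RESULT ==
orders.amt | sales.yr | sales.amt
9 | 1 | 9
9 | 1 | 9
9 | 1 | 9

Derivation:
After JOIN sales (9 rows):
orders.rank | orders.amt | sales.qty | sales.yr | sales.amt
5 | 9 | 3 | 6 | 9
5 | 9 | 40 | 90 | 9
5 | 9 | 5 | 1 | 9
2 | 9 | 3 | 6 | 9
2 | 9 | 40 | 90 | 9
2 | 9 | 5 | 1 | 9
1 | 9 | 3 | 6 | 9
1 | 9 | 40 | 90 | 9
1 | 9 | 5 | 1 | 9
After WHERE (3 rows):
orders.rank | orders.amt | sales.qty | sales.yr | sales.amt
5 | 9 | 5 | 1 | 9
2 | 9 | 5 | 1 | 9
1 | 9 | 5 | 1 | 9
After SELECT (3 rows):
orders.amt | sales.yr | sales.amt
9 | 1 | 9
9 | 1 | 9
9 | 1 | 9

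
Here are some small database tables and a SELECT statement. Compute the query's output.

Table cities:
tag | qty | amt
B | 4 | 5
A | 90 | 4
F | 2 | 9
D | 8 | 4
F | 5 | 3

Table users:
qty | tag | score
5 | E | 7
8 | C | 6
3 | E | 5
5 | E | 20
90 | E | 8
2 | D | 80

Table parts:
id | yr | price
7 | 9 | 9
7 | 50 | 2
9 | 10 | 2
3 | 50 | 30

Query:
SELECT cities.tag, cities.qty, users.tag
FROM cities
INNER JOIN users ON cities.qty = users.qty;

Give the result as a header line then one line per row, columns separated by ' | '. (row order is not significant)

== RESULT ==
cities.tag | cities.qty | users.tag
A | 90 | E
F | 2 | D
D | 8 | C
F | 5 | E
F | 5 | E

Derivation:
After JOIN users (5 rows):
cities.tag | cities.qty | cities.amt | users.qty | users.tag | users.score
A | 90 | 4 | 90 | E | 8
F | 2 | 9 | 2 | D | 80
D | 8 | 4 | 8 | C | 6
F | 5 | 3 | 5 | E | 7
F | 5 | 3 | 5 | E | 20
After SELECT (5 rows):
cities.tag | cities.qty | users.tag
A | 90 | E
F | 2 | D
D | 8 | C
F | 5 | E
F | 5 | E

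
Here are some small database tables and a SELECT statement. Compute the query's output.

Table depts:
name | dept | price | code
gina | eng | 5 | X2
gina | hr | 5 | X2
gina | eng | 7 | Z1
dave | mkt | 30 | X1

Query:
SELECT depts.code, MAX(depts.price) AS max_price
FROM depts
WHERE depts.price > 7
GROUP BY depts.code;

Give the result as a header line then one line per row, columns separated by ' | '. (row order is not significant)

After WHERE (1 rows):
depts.name | depts.dept | depts.price | depts.code
dave | mkt | 30 | X1
After GROUP BY (1 rows):
depts.code | max_price
X1 | 30

== RESULT ==
depts.code | max_price
X1 | 30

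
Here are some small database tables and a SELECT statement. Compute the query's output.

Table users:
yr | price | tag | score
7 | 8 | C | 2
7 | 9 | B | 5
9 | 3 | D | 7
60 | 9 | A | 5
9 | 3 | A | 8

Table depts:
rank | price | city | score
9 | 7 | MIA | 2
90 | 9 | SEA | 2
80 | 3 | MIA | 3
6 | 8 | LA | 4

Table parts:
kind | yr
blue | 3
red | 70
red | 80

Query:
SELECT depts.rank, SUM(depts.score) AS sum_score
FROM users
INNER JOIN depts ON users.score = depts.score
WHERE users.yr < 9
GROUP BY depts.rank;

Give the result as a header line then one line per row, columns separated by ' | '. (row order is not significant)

== RESULT ==
depts.rank | sum_score
9 | 2
90 | 2

Derivation:
After JOIN depts (2 rows):
users.yr | users.price | users.tag | users.score | depts.rank | depts.price | depts.city | depts.score
7 | 8 | C | 2 | 9 | 7 | MIA | 2
7 | 8 | C | 2 | 90 | 9 | SEA | 2
After WHERE (2 rows):
users.yr | users.price | users.tag | users.score | depts.rank | depts.price | depts.city | depts.score
7 | 8 | C | 2 | 9 | 7 | MIA | 2
7 | 8 | C | 2 | 90 | 9 | SEA | 2
After GROUP BY (2 rows):
depts.rank | sum_score
9 | 2
90 | 2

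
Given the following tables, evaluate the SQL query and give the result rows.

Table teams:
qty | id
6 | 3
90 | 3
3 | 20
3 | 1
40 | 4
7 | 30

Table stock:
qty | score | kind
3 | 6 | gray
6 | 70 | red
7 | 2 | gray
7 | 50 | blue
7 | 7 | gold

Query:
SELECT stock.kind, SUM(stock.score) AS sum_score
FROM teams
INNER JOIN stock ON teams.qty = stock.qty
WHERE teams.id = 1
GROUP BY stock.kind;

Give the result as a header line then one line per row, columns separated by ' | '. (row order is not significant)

== RESULT ==
stock.kind | sum_score
gray | 6

Derivation:
After JOIN stock (6 rows):
teams.qty | teams.id | stock.qty | stock.score | stock.kind
6 | 3 | 6 | 70 | red
3 | 20 | 3 | 6 | gray
3 | 1 | 3 | 6 | gray
7 | 30 | 7 | 2 | gray
7 | 30 | 7 | 50 | blue
7 | 30 | 7 | 7 | gold
After WHERE (1 rows):
teams.qty | teams.id | stock.qty | stock.score | stock.kind
3 | 1 | 3 | 6 | gray
After GROUP BY (1 rows):
stock.kind | sum_score
gray | 6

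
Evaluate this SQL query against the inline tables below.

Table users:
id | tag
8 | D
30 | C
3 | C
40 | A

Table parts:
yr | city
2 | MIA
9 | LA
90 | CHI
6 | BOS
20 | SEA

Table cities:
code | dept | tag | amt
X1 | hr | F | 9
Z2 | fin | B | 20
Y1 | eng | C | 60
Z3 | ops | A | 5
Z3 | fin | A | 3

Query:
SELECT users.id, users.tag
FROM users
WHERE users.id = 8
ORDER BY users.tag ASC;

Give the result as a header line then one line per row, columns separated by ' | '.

== RESULT ==
users.id | users.tag
8 | D

Derivation:
After WHERE (1 rows):
users.id | users.tag
8 | D
After SELECT (1 rows):
users.id | users.tag
8 | D
After ORDER BY (1 rows):
users.id | users.tag
8 | D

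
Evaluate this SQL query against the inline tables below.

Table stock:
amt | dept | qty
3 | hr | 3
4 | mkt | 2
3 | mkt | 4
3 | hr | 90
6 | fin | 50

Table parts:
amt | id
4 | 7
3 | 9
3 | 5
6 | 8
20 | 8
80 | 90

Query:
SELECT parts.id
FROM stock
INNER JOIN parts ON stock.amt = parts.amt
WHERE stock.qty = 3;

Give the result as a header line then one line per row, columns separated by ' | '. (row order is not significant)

After JOIN parts (8 rows):
stock.amt | stock.dept | stock.qty | parts.amt | parts.id
3 | hr | 3 | 3 | 9
3 | hr | 3 | 3 | 5
4 | mkt | 2 | 4 | 7
3 | mkt | 4 | 3 | 9
3 | mkt | 4 | 3 | 5
3 | hr | 90 | 3 | 9
3 | hr | 90 | 3 | 5
6 | fin | 50 | 6 | 8
After WHERE (2 rows):
stock.amt | stock.dept | stock.qty | parts.amt | parts.id
3 | hr | 3 | 3 | 9
3 | hr | 3 | 3 | 5
After SELECT (2 rows):
parts.id
9
5

== RESULT ==
parts.id
9
5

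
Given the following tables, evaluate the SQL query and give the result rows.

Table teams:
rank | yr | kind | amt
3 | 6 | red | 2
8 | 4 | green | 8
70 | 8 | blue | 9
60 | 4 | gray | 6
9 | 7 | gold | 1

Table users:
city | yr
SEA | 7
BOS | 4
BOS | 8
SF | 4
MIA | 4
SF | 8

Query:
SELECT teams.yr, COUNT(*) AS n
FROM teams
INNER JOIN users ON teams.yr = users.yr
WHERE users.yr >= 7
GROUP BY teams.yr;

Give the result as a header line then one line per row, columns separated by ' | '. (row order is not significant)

After JOIN users (9 rows):
teams.rank | teams.yr | teams.kind | teams.amt | users.city | users.yr
8 | 4 | green | 8 | BOS | 4
8 | 4 | green | 8 | SF | 4
8 | 4 | green | 8 | MIA | 4
70 | 8 | blue | 9 | BOS | 8
70 | 8 | blue | 9 | SF | 8
60 | 4 | gray | 6 | BOS | 4
60 | 4 | gray | 6 | SF | 4
60 | 4 | gray | 6 | MIA | 4
9 | 7 | gold | 1 | SEA | 7
After WHERE (3 rows):
teams.rank | teams.yr | teams.kind | teams.amt | users.city | users.yr
70 | 8 | blue | 9 | BOS | 8
70 | 8 | blue | 9 | SF | 8
9 | 7 | gold | 1 | SEA | 7
After GROUP BY (2 rows):
teams.yr | n
8 | 2
7 | 1

== RESULT ==
teams.yr | n
8 | 2
7 | 1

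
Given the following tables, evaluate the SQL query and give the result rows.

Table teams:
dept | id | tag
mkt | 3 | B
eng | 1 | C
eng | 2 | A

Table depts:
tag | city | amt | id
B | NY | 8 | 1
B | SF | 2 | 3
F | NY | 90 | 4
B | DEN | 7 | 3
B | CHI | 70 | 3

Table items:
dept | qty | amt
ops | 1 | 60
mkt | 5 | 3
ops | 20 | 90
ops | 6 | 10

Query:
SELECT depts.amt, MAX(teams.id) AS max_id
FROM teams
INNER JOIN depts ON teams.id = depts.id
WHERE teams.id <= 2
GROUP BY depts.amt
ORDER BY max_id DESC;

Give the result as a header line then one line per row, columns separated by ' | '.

== RESULT ==
depts.amt | max_id
8 | 1

Derivation:
After JOIN depts (4 rows):
teams.dept | teams.id | teams.tag | depts.tag | depts.city | depts.amt | depts.id
mkt | 3 | B | B | SF | 2 | 3
mkt | 3 | B | B | DEN | 7 | 3
mkt | 3 | B | B | CHI | 70 | 3
eng | 1 | C | B | NY | 8 | 1
After WHERE (1 rows):
teams.dept | teams.id | teams.tag | depts.tag | depts.city | depts.amt | depts.id
eng | 1 | C | B | NY | 8 | 1
After GROUP BY (1 rows):
depts.amt | max_id
8 | 1
After ORDER BY (1 rows):
depts.amt | max_id
8 | 1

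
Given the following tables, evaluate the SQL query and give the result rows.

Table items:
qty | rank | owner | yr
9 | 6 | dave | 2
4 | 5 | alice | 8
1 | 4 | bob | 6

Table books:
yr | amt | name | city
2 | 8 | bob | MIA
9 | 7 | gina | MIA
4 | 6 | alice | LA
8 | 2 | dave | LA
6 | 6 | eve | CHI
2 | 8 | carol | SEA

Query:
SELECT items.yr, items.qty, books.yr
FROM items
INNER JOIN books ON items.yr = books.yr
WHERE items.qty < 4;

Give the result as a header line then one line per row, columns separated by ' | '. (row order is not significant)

After JOIN books (4 rows):
items.qty | items.rank | items.owner | items.yr | books.yr | books.amt | books.name | books.city
9 | 6 | dave | 2 | 2 | 8 | bob | MIA
9 | 6 | dave | 2 | 2 | 8 | carol | SEA
4 | 5 | alice | 8 | 8 | 2 | dave | LA
1 | 4 | bob | 6 | 6 | 6 | eve | CHI
After WHERE (1 rows):
items.qty | items.rank | items.owner | items.yr | books.yr | books.amt | books.name | books.city
1 | 4 | bob | 6 | 6 | 6 | eve | CHI
After SELECT (1 rows):
items.yr | items.qty | books.yr
6 | 1 | 6

== RESULT ==
items.yr | items.qty | books.yr
6 | 1 | 6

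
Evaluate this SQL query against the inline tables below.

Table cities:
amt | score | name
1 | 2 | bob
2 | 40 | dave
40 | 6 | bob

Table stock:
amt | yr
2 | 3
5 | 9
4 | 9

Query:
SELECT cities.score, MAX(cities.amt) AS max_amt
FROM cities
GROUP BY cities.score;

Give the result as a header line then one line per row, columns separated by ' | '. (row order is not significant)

After GROUP BY (3 rows):
cities.score | max_amt
2 | 1
40 | 2
6 | 40

== RESULT ==
cities.score | max_amt
2 | 1
40 | 2
6 | 40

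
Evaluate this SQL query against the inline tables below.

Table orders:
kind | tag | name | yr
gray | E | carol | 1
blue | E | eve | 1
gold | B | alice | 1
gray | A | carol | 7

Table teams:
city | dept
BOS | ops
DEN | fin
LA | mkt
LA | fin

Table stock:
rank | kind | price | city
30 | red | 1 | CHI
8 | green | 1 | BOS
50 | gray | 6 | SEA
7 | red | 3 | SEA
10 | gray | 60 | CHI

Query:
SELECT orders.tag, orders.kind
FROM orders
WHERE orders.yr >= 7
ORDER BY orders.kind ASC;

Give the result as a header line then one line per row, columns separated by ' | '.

After WHERE (1 rows):
orders.kind | orders.tag | orders.name | orders.yr
gray | A | carol | 7
After SELECT (1 rows):
orders.tag | orders.kind
A | gray
After ORDER BY (1 rows):
orders.tag | orders.kind
A | gray

== RESULT ==
orders.tag | orders.kind
A | gray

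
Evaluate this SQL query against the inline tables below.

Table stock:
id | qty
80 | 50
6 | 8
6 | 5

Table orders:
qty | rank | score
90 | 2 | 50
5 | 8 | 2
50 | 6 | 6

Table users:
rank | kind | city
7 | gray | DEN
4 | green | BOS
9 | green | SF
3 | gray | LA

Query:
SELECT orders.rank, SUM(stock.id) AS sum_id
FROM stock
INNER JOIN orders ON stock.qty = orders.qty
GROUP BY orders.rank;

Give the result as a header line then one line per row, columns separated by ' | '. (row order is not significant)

After JOIN orders (2 rows):
stock.id | stock.qty | orders.qty | orders.rank | orders.score
80 | 50 | 50 | 6 | 6
6 | 5 | 5 | 8 | 2
After GROUP BY (2 rows):
orders.rank | sum_id
6 | 80
8 | 6

== RESULT ==
orders.rank | sum_id
6 | 80
8 | 6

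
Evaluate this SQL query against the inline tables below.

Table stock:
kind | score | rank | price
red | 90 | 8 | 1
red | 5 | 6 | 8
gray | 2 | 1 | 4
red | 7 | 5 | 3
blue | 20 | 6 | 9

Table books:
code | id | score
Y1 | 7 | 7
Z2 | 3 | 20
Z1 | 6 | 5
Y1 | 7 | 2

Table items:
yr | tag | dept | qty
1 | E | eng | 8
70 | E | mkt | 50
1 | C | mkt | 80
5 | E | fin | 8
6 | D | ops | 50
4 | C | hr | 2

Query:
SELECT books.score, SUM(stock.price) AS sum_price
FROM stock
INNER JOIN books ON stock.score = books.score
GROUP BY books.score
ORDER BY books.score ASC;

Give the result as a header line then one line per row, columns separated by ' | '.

After JOIN books (4 rows):
stock.kind | stock.score | stock.rank | stock.price | books.code | books.id | books.score
red | 5 | 6 | 8 | Z1 | 6 | 5
gray | 2 | 1 | 4 | Y1 | 7 | 2
red | 7 | 5 | 3 | Y1 | 7 | 7
blue | 20 | 6 | 9 | Z2 | 3 | 20
After GROUP BY (4 rows):
books.score | sum_price
5 | 8
2 | 4
7 | 3
20 | 9
After ORDER BY (4 rows):
books.score | sum_price
2 | 4
5 | 8
7 | 3
20 | 9

== RESULT ==
books.score | sum_price
2 | 4
5 | 8
7 | 3
20 | 9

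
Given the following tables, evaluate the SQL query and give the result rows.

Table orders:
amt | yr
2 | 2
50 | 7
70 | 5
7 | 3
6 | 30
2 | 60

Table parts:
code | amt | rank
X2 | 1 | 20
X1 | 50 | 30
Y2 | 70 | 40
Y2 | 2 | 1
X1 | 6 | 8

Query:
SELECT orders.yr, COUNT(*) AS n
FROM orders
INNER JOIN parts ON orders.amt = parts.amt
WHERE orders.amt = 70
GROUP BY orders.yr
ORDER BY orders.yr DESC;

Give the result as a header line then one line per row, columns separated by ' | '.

== RESULT ==
orders.yr | n
5 | 1

Derivation:
After JOIN parts (5 rows):
orders.amt | orders.yr | parts.code | parts.amt | parts.rank
2 | 2 | Y2 | 2 | 1
50 | 7 | X1 | 50 | 30
70 | 5 | Y2 | 70 | 40
6 | 30 | X1 | 6 | 8
2 | 60 | Y2 | 2 | 1
After WHERE (1 rows):
orders.amt | orders.yr | parts.code | parts.amt | parts.rank
70 | 5 | Y2 | 70 | 40
After GROUP BY (1 rows):
orders.yr | n
5 | 1
After ORDER BY (1 rows):
orders.yr | n
5 | 1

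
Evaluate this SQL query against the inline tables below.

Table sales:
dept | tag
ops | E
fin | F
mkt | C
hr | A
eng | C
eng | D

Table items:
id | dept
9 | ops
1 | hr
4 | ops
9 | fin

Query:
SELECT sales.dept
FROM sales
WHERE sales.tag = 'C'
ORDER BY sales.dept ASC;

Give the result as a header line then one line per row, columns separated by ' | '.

== RESULT ==
sales.dept
eng
mkt

Derivation:
After WHERE (2 rows):
sales.dept | sales.tag
mkt | C
eng | C
After SELECT (2 rows):
sales.dept
mkt
eng
After ORDER BY (2 rows):
sales.dept
eng
mkt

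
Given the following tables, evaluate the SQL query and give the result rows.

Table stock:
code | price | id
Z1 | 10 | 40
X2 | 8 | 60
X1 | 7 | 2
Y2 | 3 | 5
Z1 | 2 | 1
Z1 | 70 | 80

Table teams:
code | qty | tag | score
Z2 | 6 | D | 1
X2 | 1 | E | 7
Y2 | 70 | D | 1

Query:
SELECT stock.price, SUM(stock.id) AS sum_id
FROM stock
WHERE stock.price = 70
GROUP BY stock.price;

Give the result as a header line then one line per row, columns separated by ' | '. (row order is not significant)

After WHERE (1 rows):
stock.code | stock.price | stock.id
Z1 | 70 | 80
After GROUP BY (1 rows):
stock.price | sum_id
70 | 80

== RESULT ==
stock.price | sum_id
70 | 80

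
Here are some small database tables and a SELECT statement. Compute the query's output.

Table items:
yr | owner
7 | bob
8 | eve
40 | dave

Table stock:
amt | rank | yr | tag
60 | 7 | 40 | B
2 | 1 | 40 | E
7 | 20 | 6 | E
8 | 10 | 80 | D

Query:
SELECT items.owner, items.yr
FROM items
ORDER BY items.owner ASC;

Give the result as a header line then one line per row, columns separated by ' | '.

After SELECT (3 rows):
items.owner | items.yr
bob | 7
eve | 8
dave | 40
After ORDER BY (3 rows):
items.owner | items.yr
bob | 7
dave | 40
eve | 8

== RESULT ==
items.owner | items.yr
bob | 7
dave | 40
eve | 8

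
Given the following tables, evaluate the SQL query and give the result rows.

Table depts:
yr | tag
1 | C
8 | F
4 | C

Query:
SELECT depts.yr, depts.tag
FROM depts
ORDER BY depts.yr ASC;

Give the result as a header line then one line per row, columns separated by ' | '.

== RESULT ==
depts.yr | depts.tag
1 | C
4 | C
8 | F

Derivation:
After SELECT (3 rows):
depts.yr | depts.tag
1 | C
8 | F
4 | C
After ORDER BY (3 rows):
depts.yr | depts.tag
1 | C
4 | C
8 | F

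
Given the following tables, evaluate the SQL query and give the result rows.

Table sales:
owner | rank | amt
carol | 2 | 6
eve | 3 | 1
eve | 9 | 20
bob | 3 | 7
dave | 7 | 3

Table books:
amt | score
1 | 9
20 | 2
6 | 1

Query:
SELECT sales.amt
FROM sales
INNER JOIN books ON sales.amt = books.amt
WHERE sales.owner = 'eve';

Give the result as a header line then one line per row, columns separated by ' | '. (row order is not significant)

== RESULT ==
sales.amt
1
20

Derivation:
After JOIN books (3 rows):
sales.owner | sales.rank | sales.amt | books.amt | books.score
carol | 2 | 6 | 6 | 1
eve | 3 | 1 | 1 | 9
eve | 9 | 20 | 20 | 2
After WHERE (2 rows):
sales.owner | sales.rank | sales.amt | books.amt | books.score
eve | 3 | 1 | 1 | 9
eve | 9 | 20 | 20 | 2
After SELECT (2 rows):
sales.amt
1
20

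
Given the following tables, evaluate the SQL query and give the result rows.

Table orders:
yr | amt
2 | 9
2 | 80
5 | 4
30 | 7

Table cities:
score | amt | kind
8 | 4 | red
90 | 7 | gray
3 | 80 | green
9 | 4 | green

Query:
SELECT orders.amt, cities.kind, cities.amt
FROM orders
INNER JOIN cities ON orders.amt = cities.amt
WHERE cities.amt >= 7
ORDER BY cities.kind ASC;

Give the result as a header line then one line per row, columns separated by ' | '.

After JOIN cities (4 rows):
orders.yr | orders.amt | cities.score | cities.amt | cities.kind
2 | 80 | 3 | 80 | green
5 | 4 | 8 | 4 | red
5 | 4 | 9 | 4 | green
30 | 7 | 90 | 7 | gray
After WHERE (2 rows):
orders.yr | orders.amt | cities.score | cities.amt | cities.kind
2 | 80 | 3 | 80 | green
30 | 7 | 90 | 7 | gray
After SELECT (2 rows):
orders.amt | cities.kind | cities.amt
80 | green | 80
7 | gray | 7
After ORDER BY (2 rows):
orders.amt | cities.kind | cities.amt
7 | gray | 7
80 | green | 80

== RESULT ==
orders.amt | cities.kind | cities.amt
7 | gray | 7
80 | green | 80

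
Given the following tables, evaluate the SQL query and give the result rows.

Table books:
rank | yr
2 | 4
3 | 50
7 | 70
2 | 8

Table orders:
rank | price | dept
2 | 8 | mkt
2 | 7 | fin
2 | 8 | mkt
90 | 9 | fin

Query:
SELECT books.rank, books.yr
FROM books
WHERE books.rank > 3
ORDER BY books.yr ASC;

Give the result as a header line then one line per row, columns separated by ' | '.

== RESULT ==
books.rank | books.yr
7 | 70

Derivation:
After WHERE (1 rows):
books.rank | books.yr
7 | 70
After SELECT (1 rows):
books.rank | books.yr
7 | 70
After ORDER BY (1 rows):
books.rank | books.yr
7 | 70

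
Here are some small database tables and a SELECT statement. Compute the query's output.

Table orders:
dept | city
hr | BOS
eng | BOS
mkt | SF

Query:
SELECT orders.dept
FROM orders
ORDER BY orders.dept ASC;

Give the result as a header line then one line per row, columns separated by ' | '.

== RESULT ==
orders.dept
eng
hr
mkt

Derivation:
After SELECT (3 rows):
orders.dept
hr
eng
mkt
After ORDER BY (3 rows):
orders.dept
eng
hr
mkt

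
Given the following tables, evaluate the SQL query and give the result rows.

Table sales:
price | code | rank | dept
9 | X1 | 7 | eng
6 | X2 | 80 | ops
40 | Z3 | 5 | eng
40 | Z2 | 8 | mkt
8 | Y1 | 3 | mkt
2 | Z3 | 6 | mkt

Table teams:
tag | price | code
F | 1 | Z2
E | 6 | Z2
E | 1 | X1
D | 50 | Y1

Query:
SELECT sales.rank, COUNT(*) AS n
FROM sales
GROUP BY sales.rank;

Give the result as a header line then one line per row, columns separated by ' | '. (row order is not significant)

== RESULT ==
sales.rank | n
7 | 1
80 | 1
5 | 1
8 | 1
3 | 1
6 | 1

Derivation:
After GROUP BY (6 rows):
sales.rank | n
7 | 1
80 | 1
5 | 1
8 | 1
3 | 1
6 | 1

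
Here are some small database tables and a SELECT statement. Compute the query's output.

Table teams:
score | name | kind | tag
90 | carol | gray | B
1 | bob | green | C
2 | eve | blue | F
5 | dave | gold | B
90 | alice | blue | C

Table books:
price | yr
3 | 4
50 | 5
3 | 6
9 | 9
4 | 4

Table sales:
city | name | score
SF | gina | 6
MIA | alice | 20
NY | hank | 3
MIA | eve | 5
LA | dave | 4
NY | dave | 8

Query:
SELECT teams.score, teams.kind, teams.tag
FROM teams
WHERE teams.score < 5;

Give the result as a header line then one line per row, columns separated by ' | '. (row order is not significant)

After WHERE (2 rows):
teams.score | teams.name | teams.kind | teams.tag
1 | bob | green | C
2 | eve | blue | F
After SELECT (2 rows):
teams.score | teams.kind | teams.tag
1 | green | C
2 | blue | F

== RESULT ==
teams.score | teams.kind | teams.tag
1 | green | C
2 | blue | F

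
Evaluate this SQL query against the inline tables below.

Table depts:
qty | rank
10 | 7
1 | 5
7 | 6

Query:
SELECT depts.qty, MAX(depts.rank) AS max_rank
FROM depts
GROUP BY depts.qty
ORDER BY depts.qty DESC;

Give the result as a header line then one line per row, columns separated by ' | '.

== RESULT ==
depts.qty | max_rank
10 | 7
7 | 6
1 | 5

Derivation:
After GROUP BY (3 rows):
depts.qty | max_rank
10 | 7
1 | 5
7 | 6
After ORDER BY (3 rows):
depts.qty | max_rank
10 | 7
7 | 6
1 | 5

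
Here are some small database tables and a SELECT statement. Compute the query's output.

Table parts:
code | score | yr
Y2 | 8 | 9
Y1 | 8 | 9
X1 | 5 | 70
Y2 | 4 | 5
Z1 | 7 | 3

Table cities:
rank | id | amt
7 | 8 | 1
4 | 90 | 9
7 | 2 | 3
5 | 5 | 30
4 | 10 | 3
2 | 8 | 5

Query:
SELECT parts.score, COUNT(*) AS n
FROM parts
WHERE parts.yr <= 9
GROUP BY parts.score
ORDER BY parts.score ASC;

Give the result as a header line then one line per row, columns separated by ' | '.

== RESULT ==
parts.score | n
4 | 1
7 | 1
8 | 2

Derivation:
After WHERE (4 rows):
parts.code | parts.score | parts.yr
Y2 | 8 | 9
Y1 | 8 | 9
Y2 | 4 | 5
Z1 | 7 | 3
After GROUP BY (3 rows):
parts.score | n
8 | 2
4 | 1
7 | 1
After ORDER BY (3 rows):
parts.score | n
4 | 1
7 | 1
8 | 2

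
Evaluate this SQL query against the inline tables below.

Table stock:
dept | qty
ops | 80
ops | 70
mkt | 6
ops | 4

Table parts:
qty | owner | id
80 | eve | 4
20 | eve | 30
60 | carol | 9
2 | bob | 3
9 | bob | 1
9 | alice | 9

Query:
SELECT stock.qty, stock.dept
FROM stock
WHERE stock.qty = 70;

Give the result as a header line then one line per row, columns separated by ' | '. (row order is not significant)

After WHERE (1 rows):
stock.dept | stock.qty
ops | 70
After SELECT (1 rows):
stock.qty | stock.dept
70 | ops

== RESULT ==
stock.qty | stock.dept
70 | ops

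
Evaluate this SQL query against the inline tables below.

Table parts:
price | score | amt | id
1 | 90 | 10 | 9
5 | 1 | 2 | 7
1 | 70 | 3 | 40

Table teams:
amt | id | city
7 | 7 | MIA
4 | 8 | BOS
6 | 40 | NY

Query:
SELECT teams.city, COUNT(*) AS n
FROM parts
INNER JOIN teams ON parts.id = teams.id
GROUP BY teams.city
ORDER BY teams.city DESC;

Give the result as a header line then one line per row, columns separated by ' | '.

After JOIN teams (2 rows):
parts.price | parts.score | parts.amt | parts.id | teams.amt | teams.id | teams.city
5 | 1 | 2 | 7 | 7 | 7 | MIA
1 | 70 | 3 | 40 | 6 | 40 | NY
After GROUP BY (2 rows):
teams.city | n
MIA | 1
NY | 1
After ORDER BY (2 rows):
teams.city | n
NY | 1
MIA | 1

== RESULT ==
teams.city | n
NY | 1
MIA | 1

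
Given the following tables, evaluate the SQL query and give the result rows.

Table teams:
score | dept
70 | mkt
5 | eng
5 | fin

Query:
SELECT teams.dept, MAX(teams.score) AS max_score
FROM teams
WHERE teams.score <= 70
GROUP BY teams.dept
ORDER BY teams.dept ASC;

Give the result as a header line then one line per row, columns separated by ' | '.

After WHERE (3 rows):
teams.score | teams.dept
70 | mkt
5 | eng
5 | fin
After GROUP BY (3 rows):
teams.dept | max_score
mkt | 70
eng | 5
fin | 5
After ORDER BY (3 rows):
teams.dept | max_score
eng | 5
fin | 5
mkt | 70

== RESULT ==
teams.dept | max_score
eng | 5
fin | 5
mkt | 70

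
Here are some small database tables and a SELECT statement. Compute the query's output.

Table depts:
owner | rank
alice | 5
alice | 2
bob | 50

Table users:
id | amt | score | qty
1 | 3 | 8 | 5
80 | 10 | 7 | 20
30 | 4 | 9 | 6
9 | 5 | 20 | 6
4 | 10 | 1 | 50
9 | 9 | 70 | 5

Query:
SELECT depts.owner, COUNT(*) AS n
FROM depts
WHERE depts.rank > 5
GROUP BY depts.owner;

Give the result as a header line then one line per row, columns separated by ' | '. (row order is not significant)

== RESULT ==
depts.owner | n
bob | 1

Derivation:
After WHERE (1 rows):
depts.owner | depts.rank
bob | 50
After GROUP BY (1 rows):
depts.owner | n
bob | 1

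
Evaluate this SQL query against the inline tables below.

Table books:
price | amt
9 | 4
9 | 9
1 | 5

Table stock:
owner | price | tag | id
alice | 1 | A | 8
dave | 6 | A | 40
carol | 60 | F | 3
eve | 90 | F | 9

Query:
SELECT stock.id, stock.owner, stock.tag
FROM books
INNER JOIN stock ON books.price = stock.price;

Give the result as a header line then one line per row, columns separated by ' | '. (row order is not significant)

== RESULT ==
stock.id | stock.owner | stock.tag
8 | alice | A

Derivation:
After JOIN stock (1 rows):
books.price | books.amt | stock.owner | stock.price | stock.tag | stock.id
1 | 5 | alice | 1 | A | 8
After SELECT (1 rows):
stock.id | stock.owner | stock.tag
8 | alice | A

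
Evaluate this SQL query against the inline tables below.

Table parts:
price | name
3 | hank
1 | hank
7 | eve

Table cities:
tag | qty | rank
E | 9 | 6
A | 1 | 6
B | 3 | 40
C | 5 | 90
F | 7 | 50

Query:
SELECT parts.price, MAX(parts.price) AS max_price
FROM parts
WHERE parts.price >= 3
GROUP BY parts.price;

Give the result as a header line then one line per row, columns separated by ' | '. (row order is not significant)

After WHERE (2 rows):
parts.price | parts.name
3 | hank
7 | eve
After GROUP BY (2 rows):
parts.price | max_price
3 | 3
7 | 7

== RESULT ==
parts.price | max_price
3 | 3
7 | 7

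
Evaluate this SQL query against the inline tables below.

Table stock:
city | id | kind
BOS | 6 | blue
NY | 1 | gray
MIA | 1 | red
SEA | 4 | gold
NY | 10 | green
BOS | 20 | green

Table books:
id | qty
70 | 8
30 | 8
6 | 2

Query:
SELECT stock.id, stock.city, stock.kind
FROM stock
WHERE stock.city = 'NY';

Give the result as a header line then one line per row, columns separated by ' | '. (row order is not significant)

== RESULT ==
stock.id | stock.city | stock.kind
1 | NY | gray
10 | NY | green

Derivation:
After WHERE (2 rows):
stock.city | stock.id | stock.kind
NY | 1 | gray
NY | 10 | green
After SELECT (2 rows):
stock.id | stock.city | stock.kind
1 | NY | gray
10 | NY | green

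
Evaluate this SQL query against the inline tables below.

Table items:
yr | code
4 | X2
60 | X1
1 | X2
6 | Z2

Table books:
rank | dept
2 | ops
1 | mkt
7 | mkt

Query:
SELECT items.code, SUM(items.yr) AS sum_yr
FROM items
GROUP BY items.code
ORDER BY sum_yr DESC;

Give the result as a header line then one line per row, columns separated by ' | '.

After GROUP BY (3 rows):
items.code | sum_yr
X2 | 5
X1 | 60
Z2 | 6
After ORDER BY (3 rows):
items.code | sum_yr
X1 | 60
Z2 | 6
X2 | 5

== RESULT ==
items.code | sum_yr
X1 | 60
Z2 | 6
X2 | 5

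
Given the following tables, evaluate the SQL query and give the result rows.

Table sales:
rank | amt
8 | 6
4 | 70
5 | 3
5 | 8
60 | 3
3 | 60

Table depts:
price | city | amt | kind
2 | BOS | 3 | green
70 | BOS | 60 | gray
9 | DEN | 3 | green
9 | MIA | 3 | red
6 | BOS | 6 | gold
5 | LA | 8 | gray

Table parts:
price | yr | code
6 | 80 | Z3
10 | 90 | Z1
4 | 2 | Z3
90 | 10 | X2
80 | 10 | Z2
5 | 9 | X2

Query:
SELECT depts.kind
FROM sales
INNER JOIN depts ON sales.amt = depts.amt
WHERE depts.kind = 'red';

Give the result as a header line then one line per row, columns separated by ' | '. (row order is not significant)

== RESULT ==
depts.kind
red
red

Derivation:
After JOIN depts (9 rows):
sales.rank | sales.amt | depts.price | depts.city | depts.amt | depts.kind
8 | 6 | 6 | BOS | 6 | gold
5 | 3 | 2 | BOS | 3 | green
5 | 3 | 9 | DEN | 3 | green
5 | 3 | 9 | MIA | 3 | red
5 | 8 | 5 | LA | 8 | gray
60 | 3 | 2 | BOS | 3 | green
60 | 3 | 9 | DEN | 3 | green
60 | 3 | 9 | MIA | 3 | red
3 | 60 | 70 | BOS | 60 | gray
After WHERE (2 rows):
sales.rank | sales.amt | depts.price | depts.city | depts.amt | depts.kind
5 | 3 | 9 | MIA | 3 | red
60 | 3 | 9 | MIA | 3 | red
After SELECT (2 rows):
depts.kind
red
red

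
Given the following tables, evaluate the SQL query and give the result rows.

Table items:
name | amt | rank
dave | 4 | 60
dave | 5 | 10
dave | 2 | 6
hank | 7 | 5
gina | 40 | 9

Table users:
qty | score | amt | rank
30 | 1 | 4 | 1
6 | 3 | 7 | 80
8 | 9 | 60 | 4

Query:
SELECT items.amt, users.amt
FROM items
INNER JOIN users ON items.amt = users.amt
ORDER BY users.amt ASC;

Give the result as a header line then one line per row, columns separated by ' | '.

After JOIN users (2 rows):
items.name | items.amt | items.rank | users.qty | users.score | users.amt | users.rank
dave | 4 | 60 | 30 | 1 | 4 | 1
hank | 7 | 5 | 6 | 3 | 7 | 80
After SELECT (2 rows):
items.amt | users.amt
4 | 4
7 | 7
After ORDER BY (2 rows):
items.amt | users.amt
4 | 4
7 | 7

== RESULT ==
items.amt | users.amt
4 | 4
7 | 7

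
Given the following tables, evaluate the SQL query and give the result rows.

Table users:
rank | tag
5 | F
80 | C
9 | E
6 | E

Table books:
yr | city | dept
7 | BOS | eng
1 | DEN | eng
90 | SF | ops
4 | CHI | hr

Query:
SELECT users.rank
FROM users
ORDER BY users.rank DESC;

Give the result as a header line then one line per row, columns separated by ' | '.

== RESULT ==
users.rank
80
9
6
5

Derivation:
After SELECT (4 rows):
users.rank
5
80
9
6
After ORDER BY (4 rows):
users.rank
80
9
6
5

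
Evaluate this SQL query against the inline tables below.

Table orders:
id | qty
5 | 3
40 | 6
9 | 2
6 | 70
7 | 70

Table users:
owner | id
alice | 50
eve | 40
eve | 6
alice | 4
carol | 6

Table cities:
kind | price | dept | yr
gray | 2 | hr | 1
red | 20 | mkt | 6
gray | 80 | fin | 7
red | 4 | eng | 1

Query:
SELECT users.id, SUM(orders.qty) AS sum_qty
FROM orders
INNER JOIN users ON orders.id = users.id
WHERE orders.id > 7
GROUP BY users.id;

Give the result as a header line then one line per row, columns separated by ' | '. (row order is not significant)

== RESULT ==
users.id | sum_qty
40 | 6

Derivation:
After JOIN users (3 rows):
orders.id | orders.qty | users.owner | users.id
40 | 6 | eve | 40
6 | 70 | eve | 6
6 | 70 | carol | 6
After WHERE (1 rows):
orders.id | orders.qty | users.owner | users.id
40 | 6 | eve | 40
After GROUP BY (1 rows):
users.id | sum_qty
40 | 6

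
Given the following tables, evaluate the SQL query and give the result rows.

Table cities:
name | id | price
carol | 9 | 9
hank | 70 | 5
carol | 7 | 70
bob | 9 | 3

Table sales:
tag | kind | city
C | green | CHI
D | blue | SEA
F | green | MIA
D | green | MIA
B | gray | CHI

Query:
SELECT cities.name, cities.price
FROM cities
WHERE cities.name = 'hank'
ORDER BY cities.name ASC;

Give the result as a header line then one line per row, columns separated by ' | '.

== RESULT ==
cities.name | cities.price
hank | 5

Derivation:
After WHERE (1 rows):
cities.name | cities.id | cities.price
hank | 70 | 5
After SELECT (1 rows):
cities.name | cities.price
hank | 5
After ORDER BY (1 rows):
cities.name | cities.price
hank | 5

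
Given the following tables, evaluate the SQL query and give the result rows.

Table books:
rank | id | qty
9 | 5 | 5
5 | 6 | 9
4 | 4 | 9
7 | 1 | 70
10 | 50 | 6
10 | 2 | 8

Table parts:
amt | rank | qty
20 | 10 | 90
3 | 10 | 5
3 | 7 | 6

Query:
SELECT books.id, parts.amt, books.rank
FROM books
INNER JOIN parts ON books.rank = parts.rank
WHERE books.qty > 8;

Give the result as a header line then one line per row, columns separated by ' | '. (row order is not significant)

After JOIN parts (5 rows):
books.rank | books.id | books.qty | parts.amt | parts.rank | parts.qty
7 | 1 | 70 | 3 | 7 | 6
10 | 50 | 6 | 20 | 10 | 90
10 | 50 | 6 | 3 | 10 | 5
10 | 2 | 8 | 20 | 10 | 90
10 | 2 | 8 | 3 | 10 | 5
After WHERE (1 rows):
books.rank | books.id | books.qty | parts.amt | parts.rank | parts.qty
7 | 1 | 70 | 3 | 7 | 6
After SELECT (1 rows):
books.id | parts.amt | books.rank
1 | 3 | 7

== RESULT ==
books.id | parts.amt | books.rank
1 | 3 | 7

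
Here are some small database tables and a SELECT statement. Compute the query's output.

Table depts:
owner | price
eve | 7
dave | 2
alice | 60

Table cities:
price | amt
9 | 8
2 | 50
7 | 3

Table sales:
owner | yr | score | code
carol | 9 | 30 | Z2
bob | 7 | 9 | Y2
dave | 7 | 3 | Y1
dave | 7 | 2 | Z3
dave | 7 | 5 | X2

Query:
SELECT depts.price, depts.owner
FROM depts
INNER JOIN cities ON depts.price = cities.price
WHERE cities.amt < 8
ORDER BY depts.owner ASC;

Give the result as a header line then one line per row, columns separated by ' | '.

After JOIN cities (2 rows):
depts.owner | depts.price | cities.price | cities.amt
eve | 7 | 7 | 3
dave | 2 | 2 | 50
After WHERE (1 rows):
depts.owner | depts.price | cities.price | cities.amt
eve | 7 | 7 | 3
After SELECT (1 rows):
depts.price | depts.owner
7 | eve
After ORDER BY (1 rows):
depts.price | depts.owner
7 | eve

== RESULT ==
depts.price | depts.owner
7 | eve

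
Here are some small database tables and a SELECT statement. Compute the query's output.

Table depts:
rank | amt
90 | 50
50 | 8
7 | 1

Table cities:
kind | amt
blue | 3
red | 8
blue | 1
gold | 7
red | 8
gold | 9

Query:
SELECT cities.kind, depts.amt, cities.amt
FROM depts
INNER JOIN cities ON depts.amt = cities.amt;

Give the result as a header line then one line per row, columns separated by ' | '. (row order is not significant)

== RESULT ==
cities.kind | depts.amt | cities.amt
red | 8 | 8
red | 8 | 8
blue | 1 | 1

Derivation:
After JOIN cities (3 rows):
depts.rank | depts.amt | cities.kind | cities.amt
50 | 8 | red | 8
50 | 8 | red | 8
7 | 1 | blue | 1
After SELECT (3 rows):
cities.kind | depts.amt | cities.amt
red | 8 | 8
red | 8 | 8
blue | 1 | 1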